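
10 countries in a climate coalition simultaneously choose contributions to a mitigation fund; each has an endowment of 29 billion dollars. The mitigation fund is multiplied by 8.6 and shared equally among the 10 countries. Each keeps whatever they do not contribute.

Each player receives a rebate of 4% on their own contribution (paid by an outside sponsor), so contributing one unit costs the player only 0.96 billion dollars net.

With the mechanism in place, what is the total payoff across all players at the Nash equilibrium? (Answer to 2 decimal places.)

290.00 billion dollars

With the mechanism, a contributed unit returns (8.6/10) / 0.96 = 0.8958 per unit of net cost — still below 1 — so contributing 0 remains dominant for every player.
Everyone keeps their endowment and the group total is 10 × 29 = 290.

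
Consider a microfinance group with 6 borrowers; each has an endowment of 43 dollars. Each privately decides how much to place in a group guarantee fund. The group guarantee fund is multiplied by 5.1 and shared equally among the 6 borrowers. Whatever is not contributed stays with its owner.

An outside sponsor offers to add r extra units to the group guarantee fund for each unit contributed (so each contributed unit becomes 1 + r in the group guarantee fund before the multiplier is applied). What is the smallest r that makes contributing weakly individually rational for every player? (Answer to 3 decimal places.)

0.176

With matching at rate r, one contributed unit becomes (1 + r) in the group guarantee fund and returns 5.1 × (1 + r) / 6 to the contributor.
Setting this equal to 1: 1 + r = 6/5.1 = 1.1765.
So the minimum matching rate is r = 1.1765 − 1 = 0.176.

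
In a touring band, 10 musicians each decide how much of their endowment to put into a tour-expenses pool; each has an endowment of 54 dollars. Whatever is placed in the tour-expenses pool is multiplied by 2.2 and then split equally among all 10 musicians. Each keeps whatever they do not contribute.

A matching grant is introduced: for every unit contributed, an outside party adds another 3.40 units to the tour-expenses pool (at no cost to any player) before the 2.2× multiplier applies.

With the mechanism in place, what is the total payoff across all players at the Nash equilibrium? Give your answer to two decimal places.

The effective private return is 2.2 × 4.40 / 10 = 0.9680, which is still under 1, so the mechanism doesn't change anyone's dominant strategy: zero contribution.
Everyone keeps their endowment and the group total is 10 × 54 = 540.

540.00 dollars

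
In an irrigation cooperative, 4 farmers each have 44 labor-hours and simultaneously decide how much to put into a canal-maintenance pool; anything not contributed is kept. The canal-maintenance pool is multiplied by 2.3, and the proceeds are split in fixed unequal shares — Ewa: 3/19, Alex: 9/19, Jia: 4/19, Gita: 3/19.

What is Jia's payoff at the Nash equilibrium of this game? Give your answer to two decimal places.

65.31 labor-hours

A player with share s gets back 2.3·s per unit contributed, so full contribution is dominant for anyone with s > 1/2.3 = 0.4348 and zero contribution is dominant for anyone below.
Only Alex (9/19) clears that bar, contributing 44; the remaining 3 contribute 0. Total contributed: 44.
Jia keeps 44 and receives 2.3 × 44 × 4/19 = 21.31 from the canal-maintenance pool, for a payoff of 65.31.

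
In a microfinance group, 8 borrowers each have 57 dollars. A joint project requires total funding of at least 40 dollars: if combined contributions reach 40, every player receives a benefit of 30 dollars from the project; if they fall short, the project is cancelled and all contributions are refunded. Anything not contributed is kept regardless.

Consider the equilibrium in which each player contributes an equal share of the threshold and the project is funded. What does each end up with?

Equal share of the threshold: 40/8 = 5.
At this profile no one gains by cutting their contribution: any cut drops the total below 40, the project is cancelled, contributions are refunded, and the deviator ends with 57, which is less than 57 − 5 + 30 = 82. Contributing more than 5 just wastes the excess. So contributing exactly 5 is a best response.
Each player's payoff: 57 − 5 + 30 = 82.

82 dollars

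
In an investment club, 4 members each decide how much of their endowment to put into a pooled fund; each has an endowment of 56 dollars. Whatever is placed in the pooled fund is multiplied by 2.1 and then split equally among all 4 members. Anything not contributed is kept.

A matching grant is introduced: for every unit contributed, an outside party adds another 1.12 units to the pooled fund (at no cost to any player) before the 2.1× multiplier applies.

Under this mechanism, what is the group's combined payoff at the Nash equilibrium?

With the mechanism, a contributed unit returns 2.1 × 2.12 / 4 = 1.1130 per unit of net cost to the contributor — now above 1 — so contributing fully is weakly dominant for every player.
So the Nash equilibrium is full contribution by all 4; the group earns 2.1 × 2.12 × 224 = 997.25.

997.25 dollars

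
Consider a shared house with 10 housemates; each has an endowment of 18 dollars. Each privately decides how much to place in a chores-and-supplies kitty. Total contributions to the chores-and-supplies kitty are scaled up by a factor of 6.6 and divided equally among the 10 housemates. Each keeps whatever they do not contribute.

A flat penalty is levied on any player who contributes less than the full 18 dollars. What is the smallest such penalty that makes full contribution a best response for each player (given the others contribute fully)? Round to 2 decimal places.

Given the others contribute fully, the best deviation is to contribute 0 (any partial contribution still incurs the fine and gives up units whose private return 0.6600 is below 1).
Deviating from 18 to 0 saves 18 dollars but forfeits the deviator's share of the drop in the chores-and-supplies kitty: 6.6/10 × 18 = 11.88.
So the deviation gain is 18 − 11.88 = 6.12, and the fine must be at least 6.12 dollars to wipe it out.

6.12 dollars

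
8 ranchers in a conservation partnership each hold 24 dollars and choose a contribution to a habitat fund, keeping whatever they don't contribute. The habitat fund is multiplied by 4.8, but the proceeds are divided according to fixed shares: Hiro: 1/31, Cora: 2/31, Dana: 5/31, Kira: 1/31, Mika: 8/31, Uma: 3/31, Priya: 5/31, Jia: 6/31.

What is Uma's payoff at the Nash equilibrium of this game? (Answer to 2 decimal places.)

35.15 dollars

For player j, contributing a unit is worthwhile iff 4.8 × (j's share) ≥ 1, i.e. iff j's share is at least 0.2083.
Mika alone (share 8/31) is above the threshold, contributing 24; the remaining 7 contribute 0. Total contributed: 24.
Uma keeps 24 and receives 4.8 × 24 × 3/31 = 11.15 from the habitat fund, for a payoff of 35.15.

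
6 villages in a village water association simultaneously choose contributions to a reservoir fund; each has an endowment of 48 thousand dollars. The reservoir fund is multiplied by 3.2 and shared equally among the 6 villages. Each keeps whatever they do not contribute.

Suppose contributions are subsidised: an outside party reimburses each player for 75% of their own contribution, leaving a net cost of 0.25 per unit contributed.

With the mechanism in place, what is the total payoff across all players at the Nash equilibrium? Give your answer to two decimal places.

With the mechanism, a contributed unit returns (3.2/6) / 0.25 = 2.1333 per unit of net cost to the contributor — now above 1 — so contributing fully is weakly dominant for every player.
At the Nash equilibrium everyone contributes 48. Group total payoff = 6 × (48 × 0.75 + 3.2 × 48) = 1137.60.

1137.60 thousand dollars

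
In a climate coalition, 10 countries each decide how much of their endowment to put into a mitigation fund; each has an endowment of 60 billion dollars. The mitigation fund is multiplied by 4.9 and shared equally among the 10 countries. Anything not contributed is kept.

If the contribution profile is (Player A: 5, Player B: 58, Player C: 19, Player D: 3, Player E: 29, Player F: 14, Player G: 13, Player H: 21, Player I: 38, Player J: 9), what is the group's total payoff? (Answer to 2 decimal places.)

Total contributed: 5 + 58 + 19 + 3 + 29 + 14 + 13 + 21 + 38 + 9 = 209; total kept: 10 × 60 − 209 = 391.
The mitigation fund pays out 4.9 × 209 = 1024.10 in aggregate.
Group total = 391 + 1024.10 = 1415.10.

1415.10 billion dollars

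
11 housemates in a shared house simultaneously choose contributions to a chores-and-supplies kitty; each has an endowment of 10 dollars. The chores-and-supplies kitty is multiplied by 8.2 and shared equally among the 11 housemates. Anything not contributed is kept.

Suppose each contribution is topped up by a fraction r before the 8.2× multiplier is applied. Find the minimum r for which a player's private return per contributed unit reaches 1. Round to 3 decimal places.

With matching at rate r, one contributed unit becomes (1 + r) in the chores-and-supplies kitty and returns 8.2 × (1 + r) / 11 to the contributor.
Setting this equal to 1: 1 + r = 11/8.2 = 1.3415.
So the minimum matching rate is r = 1.3415 − 1 = 0.341.

0.341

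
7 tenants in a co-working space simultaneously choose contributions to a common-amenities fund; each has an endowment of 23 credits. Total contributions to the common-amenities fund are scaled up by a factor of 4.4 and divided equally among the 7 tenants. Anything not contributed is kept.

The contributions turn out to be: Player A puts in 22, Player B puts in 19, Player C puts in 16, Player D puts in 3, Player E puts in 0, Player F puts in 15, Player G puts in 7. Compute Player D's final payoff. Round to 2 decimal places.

Total contributed: 22 + 19 + 16 + 3 + 0 + 15 + 7 = 82.
Each receives 4.4 × 82 / 7 = 51.54 from the common-amenities fund.
Player D keeps 23 − 3 = 20, so Player D's payoff is 20 + 51.54 = 71.54.

71.54 credits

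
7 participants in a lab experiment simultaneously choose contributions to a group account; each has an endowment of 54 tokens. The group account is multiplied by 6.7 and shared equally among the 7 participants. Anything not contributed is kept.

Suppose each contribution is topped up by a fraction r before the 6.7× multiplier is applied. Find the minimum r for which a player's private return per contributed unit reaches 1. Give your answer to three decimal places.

0.045

With matching at rate r, one contributed unit becomes (1 + r) in the group account and returns 6.7 × (1 + r) / 7 to the contributor.
Setting this equal to 1: 1 + r = 7/6.7 = 1.0448.
So the minimum matching rate is r = 1.0448 − 1 = 0.045.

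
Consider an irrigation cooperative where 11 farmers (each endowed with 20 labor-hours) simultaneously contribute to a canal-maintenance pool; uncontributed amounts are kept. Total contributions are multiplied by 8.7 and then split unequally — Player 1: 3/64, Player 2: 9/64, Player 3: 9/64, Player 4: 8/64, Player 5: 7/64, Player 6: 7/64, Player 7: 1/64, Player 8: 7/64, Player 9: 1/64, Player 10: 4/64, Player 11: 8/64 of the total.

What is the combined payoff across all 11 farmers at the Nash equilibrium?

Player j's private return per contributed unit is 8.7 × (j's share). Contributing is weakly dominant for j when that share is at least 1/8.7 = 0.1149, and contributing 0 is dominant otherwise.
The shares above 0.1149 belong to Player 2, Player 3, Player 4 and Player 11, contributing 20 each; the remaining 7 contribute 0. Total contributed: 80.
The canal-maintenance pool pays out 8.7 × 80 = 696.00 in total (split across the unequal shares, but the aggregate is all that matters for the group sum).
The 7 free-riders keep 20 each, adding 140. Group total = 140 + 696.00 = 836.00.

836.00 labor-hours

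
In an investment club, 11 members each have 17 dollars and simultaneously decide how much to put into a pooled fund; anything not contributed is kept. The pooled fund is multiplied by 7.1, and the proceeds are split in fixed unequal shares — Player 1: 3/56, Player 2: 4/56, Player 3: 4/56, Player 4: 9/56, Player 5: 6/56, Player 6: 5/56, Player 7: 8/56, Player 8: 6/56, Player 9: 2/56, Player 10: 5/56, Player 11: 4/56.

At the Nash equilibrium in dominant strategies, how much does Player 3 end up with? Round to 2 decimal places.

A player with share s gets back 7.1·s per unit contributed, so full contribution is dominant for anyone with s > 1/7.1 = 0.1408 and zero contribution is dominant for anyone below.
The shares above 0.1408 belong to Player 4 and Player 7, contributing 17 each; the remaining 9 contribute 0. Total contributed: 34.
Player 3 keeps 17 and receives 7.1 × 34 × 4/56 = 17.24 from the pooled fund, for a payoff of 34.24.

34.24 dollars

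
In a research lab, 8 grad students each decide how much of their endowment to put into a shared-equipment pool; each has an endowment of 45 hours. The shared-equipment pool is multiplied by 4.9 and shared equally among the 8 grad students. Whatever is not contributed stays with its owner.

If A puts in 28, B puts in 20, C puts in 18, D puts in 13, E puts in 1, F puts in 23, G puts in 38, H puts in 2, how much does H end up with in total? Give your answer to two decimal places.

Total contributed: 28 + 20 + 18 + 13 + 1 + 23 + 38 + 2 = 143.
Each receives 4.9 × 143 / 8 = 87.59 from the shared-equipment pool.
H keeps 45 − 2 = 43, so H's payoff is 43 + 87.59 = 130.59.

130.59 hours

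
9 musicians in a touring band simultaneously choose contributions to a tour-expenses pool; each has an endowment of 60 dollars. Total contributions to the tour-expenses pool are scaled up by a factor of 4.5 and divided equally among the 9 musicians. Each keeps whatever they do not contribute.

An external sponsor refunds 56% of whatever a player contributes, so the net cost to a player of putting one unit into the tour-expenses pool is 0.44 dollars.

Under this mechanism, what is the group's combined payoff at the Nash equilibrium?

Under the mechanism each unit contributed yields (4.5/9) / 0.44 = 1.1364 back to its contributor per unit of net cost, which exceeds 1, making full contribution the dominant choice for everyone.
So the Nash equilibrium is full contribution by all 9; the group earns 9 × (60 × 0.56 + 4.5 × 60) = 2732.40.

2732.40 dollars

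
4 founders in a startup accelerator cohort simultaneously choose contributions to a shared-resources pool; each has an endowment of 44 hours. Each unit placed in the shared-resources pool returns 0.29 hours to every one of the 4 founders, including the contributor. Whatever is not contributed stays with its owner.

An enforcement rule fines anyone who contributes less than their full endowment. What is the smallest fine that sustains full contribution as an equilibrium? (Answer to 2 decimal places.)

31.24 hours

Given the others contribute fully, the best deviation is to contribute 0 (any partial contribution still incurs the fine and gives up units whose private return 0.29 is below 1).
Deviating from 44 to 0 saves 44 hours but forfeits the deviator's share of the drop in the shared-resources pool: 0.29 × 44 = 12.76.
So the deviation gain is 44 − 12.76 = 31.24, and the fine must be at least 31.24 hours to wipe it out.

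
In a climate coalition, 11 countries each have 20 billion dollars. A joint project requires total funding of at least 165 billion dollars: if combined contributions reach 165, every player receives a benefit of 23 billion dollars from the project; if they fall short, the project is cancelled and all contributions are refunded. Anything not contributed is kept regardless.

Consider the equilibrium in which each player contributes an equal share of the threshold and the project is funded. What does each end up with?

Equal share of the threshold: 165/11 = 15.
At this profile no one gains by cutting their contribution: any cut drops the total below 165, the project is cancelled, contributions are refunded, and the deviator ends with 20, which is less than 20 − 15 + 23 = 28. Contributing more than 15 just wastes the excess. So contributing exactly 15 is a best response.
Each player's payoff: 20 − 15 + 23 = 28.

28 billion dollars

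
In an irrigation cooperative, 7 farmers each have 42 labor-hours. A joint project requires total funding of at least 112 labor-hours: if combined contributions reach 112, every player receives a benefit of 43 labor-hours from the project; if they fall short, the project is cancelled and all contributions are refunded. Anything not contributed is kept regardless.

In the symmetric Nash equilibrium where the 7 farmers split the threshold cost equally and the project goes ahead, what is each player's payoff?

Equal share of the threshold: 112/7 = 16.
At this profile no one gains by cutting their contribution: any cut drops the total below 112, the project is cancelled, contributions are refunded, and the deviator ends with 42, which is less than 42 − 16 + 43 = 69. Contributing more than 16 just wastes the excess. So contributing exactly 16 is a best response.
Each player's payoff: 42 − 16 + 43 = 69.

69 labor-hours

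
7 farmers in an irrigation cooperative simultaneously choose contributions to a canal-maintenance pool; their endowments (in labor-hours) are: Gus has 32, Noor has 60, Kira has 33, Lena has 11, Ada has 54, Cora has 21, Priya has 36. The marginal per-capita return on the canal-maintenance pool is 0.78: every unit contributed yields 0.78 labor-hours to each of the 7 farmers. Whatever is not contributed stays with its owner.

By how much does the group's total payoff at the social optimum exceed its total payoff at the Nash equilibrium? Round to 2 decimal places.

1101.62 labor-hours

The private return per contributed unit is 0.78 < 1 for everyone, so the Nash equilibrium is zero contribution and the group total is Σ E_j = 32 + 60 + 33 + 11 + 54 + 21 + 36 = 247.
Each contributed unit returns 5.460 to the group, so the social optimum is full contribution by everyone: group total = 5.460 × 247 = 1348.62.
Efficiency loss = (5.460 − 1) × 247 = 1101.62.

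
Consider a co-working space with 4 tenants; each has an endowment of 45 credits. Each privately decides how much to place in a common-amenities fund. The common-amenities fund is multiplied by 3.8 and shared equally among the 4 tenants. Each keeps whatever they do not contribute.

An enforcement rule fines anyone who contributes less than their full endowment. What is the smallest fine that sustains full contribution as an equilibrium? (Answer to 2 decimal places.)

Given the others contribute fully, the best deviation is to contribute 0 (any partial contribution still incurs the fine and gives up units whose private return 0.9500 is below 1).
Deviating from 45 to 0 saves 45 credits but forfeits the deviator's share of the drop in the common-amenities fund: 3.8/4 × 45 = 42.75.
So the deviation gain is 45 − 42.75 = 2.25, and the fine must be at least 2.25 credits to wipe it out.

2.25 credits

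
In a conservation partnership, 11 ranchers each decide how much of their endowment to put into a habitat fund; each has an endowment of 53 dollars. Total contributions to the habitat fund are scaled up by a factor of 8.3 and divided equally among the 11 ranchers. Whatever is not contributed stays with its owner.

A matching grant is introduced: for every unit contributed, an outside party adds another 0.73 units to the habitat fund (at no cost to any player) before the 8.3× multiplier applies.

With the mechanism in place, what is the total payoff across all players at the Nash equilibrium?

8371.30 dollars

Under the mechanism each unit contributed yields 8.3 × 1.73 / 11 = 1.3054 back to its contributor per unit of net cost, which exceeds 1, making full contribution the dominant choice for everyone.
At the Nash equilibrium everyone contributes 53. Group total payoff = 8.3 × 1.73 × 583 = 8371.30.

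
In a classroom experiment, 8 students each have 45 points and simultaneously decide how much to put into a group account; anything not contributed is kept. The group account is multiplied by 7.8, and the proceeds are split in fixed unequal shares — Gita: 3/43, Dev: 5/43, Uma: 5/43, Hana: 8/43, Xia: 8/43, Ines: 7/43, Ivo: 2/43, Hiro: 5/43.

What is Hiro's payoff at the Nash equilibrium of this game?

167.44 points

A player with share s gets back 7.8·s per unit contributed, so full contribution is dominant for anyone with s > 1/7.8 = 0.1282 and zero contribution is dominant for anyone below.
Hana, Xia and Ines are above the threshold, contributing 45 each; the remaining 5 contribute 0. Total contributed: 135.
Hiro keeps 45 and receives 7.8 × 135 × 5/43 = 122.44 from the group account, for a payoff of 167.44.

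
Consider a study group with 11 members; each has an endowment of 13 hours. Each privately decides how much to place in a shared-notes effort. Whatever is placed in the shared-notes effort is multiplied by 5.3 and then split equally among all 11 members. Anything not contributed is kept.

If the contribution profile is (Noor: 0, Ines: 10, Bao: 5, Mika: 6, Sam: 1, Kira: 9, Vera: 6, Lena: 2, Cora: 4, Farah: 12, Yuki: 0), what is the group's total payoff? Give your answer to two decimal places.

379.50 hours

Total contributed: 0 + 10 + 5 + 6 + 1 + 9 + 6 + 2 + 4 + 12 + 0 = 55; total kept: 11 × 13 − 55 = 88.
The shared-notes effort pays out 5.3 × 55 = 291.50 in aggregate.
Group total = 88 + 291.50 = 379.50.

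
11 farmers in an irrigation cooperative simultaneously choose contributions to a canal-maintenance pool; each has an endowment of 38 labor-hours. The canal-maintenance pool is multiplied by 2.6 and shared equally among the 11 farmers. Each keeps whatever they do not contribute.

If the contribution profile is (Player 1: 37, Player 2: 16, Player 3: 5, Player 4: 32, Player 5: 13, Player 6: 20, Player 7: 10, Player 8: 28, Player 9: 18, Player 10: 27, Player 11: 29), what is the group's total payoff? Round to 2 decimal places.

Total contributed: 37 + 16 + 5 + 32 + 13 + 20 + 10 + 28 + 18 + 27 + 29 = 235; total kept: 11 × 38 − 235 = 183.
The canal-maintenance pool pays out 2.6 × 235 = 611.00 in aggregate.
Group total = 183 + 611.00 = 794.00.

794.00 labor-hours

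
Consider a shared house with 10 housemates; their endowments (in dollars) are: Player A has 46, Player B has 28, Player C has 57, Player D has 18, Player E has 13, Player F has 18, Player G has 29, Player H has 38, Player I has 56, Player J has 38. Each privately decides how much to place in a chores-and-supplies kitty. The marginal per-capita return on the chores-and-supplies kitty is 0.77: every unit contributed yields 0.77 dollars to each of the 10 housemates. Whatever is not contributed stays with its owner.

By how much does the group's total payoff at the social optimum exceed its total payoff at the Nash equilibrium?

The private return per contributed unit is 0.77 < 1 for everyone, so the Nash equilibrium is zero contribution and the group total is Σ E_j = 46 + 28 + 57 + 18 + 13 + 18 + 29 + 38 + 56 + 38 = 341.
Each contributed unit returns 7.700 to the group, so the social optimum is full contribution by everyone: group total = 7.700 × 341 = 2625.70.
Efficiency loss = (7.700 − 1) × 341 = 2284.70.

2284.70 dollars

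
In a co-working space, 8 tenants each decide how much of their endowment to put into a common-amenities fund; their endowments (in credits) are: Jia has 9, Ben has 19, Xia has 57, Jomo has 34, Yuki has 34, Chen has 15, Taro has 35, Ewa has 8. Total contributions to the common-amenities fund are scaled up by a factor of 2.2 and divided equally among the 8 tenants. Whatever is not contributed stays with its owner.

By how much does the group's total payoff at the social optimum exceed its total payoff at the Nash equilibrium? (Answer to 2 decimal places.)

The private return per contributed unit is 2.2/8 = 0.2750 < 1 for every player regardless of endowment, so the Nash equilibrium is zero contribution and the group total is Σ E_j = 9 + 19 + 57 + 34 + 34 + 15 + 35 + 8 = 211.
Each contributed unit returns 2.200 to the group, so the social optimum is full contribution by everyone: group total = 2.200 × 211 = 464.20.
Efficiency loss = (2.200 − 1) × 211 = 253.20.

253.20 credits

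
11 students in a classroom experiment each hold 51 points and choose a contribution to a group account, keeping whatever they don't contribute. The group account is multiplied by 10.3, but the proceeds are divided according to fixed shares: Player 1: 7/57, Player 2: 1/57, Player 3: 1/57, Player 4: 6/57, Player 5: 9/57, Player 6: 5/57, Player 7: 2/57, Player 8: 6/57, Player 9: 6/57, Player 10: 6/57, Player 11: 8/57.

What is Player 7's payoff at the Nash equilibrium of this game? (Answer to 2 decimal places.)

180.02 points

For player j, contributing a unit is worthwhile iff 10.3 × (j's share) ≥ 1, i.e. iff j's share is at least 0.0971.
Player 1, Player 4, Player 5, Player 8, Player 9, Player 10 and Player 11 clear that bar, contributing 51 each; the remaining 4 contribute 0. Total contributed: 357.
Player 7 keeps 51 and receives 10.3 × 357 × 2/57 = 129.02 from the group account, for a payoff of 180.02.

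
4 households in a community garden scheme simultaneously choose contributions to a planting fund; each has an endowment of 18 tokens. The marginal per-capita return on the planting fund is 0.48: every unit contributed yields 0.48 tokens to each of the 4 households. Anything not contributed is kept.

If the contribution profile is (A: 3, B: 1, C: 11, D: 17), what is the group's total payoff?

101.44 tokens

Total contributed: 3 + 1 + 11 + 17 = 32; total kept: 4 × 18 − 32 = 40.
The planting fund pays out 0.48 × 4 × 32 = 61.44 in aggregate.
Group total = 40 + 61.44 = 101.44.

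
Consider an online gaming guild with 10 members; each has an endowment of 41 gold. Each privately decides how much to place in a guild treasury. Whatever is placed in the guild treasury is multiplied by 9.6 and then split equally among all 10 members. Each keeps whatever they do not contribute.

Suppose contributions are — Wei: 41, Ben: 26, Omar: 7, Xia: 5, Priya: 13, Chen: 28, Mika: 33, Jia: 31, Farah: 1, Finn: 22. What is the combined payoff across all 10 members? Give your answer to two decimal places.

2190.20 gold

Total contributed: 41 + 26 + 7 + 5 + 13 + 28 + 33 + 31 + 1 + 22 = 207; total kept: 10 × 41 − 207 = 203.
The guild treasury pays out 9.6 × 207 = 1987.20 in aggregate.
Group total = 203 + 1987.20 = 2190.20.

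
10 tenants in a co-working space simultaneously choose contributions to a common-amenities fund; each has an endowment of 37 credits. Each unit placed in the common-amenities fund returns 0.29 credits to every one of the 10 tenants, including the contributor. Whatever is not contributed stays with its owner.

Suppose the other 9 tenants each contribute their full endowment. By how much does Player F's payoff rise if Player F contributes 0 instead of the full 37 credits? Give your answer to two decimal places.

26.27 credits

Switching from a contribution of 37 to 0 lets Player F keep an extra 37 credits, but lowers the common-amenities fund by 37, which costs Player F their own share of that drop: 0.29 × 37 = 10.73.
Net gain = 37 − 10.73 = 26.27. The private return per contributed unit (0.29) is below 1, so free-riding is indeed the best response regardless of what the others do.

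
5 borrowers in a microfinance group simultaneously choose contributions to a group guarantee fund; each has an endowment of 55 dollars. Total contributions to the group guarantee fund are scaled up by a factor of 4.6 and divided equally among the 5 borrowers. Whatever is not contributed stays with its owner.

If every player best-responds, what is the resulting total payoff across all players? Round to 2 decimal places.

275.00 dollars

Each contributed unit returns 4.6/5 = 0.9200 to its contributor — below 1 — so contributing 0 is dominant for every player. At the Nash equilibrium everyone keeps their 55, and the group total is 5 × 55 = 275.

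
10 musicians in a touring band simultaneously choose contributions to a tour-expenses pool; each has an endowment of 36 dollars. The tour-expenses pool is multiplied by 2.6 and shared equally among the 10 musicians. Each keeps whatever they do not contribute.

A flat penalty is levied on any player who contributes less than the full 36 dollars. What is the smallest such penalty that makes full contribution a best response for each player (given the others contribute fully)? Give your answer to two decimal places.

26.64 dollars

Given the others contribute fully, the best deviation is to contribute 0 (any partial contribution still incurs the fine and gives up units whose private return 0.2600 is below 1).
Deviating from 36 to 0 saves 36 dollars but forfeits the deviator's share of the drop in the tour-expenses pool: 2.6/10 × 36 = 9.36.
So the deviation gain is 36 − 9.36 = 26.64, and the fine must be at least 26.64 dollars to wipe it out.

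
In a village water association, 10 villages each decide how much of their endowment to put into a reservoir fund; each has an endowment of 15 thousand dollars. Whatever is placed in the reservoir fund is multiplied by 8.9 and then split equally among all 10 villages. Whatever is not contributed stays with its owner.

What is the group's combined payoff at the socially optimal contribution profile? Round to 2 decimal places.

1335.00 thousand dollars

Each contributed unit returns 8.900 to the group as a whole (0.8900 to each of 10 players), which exceeds 1, so the social optimum is full contribution: group total = 8.900 × 150 = 1335.00.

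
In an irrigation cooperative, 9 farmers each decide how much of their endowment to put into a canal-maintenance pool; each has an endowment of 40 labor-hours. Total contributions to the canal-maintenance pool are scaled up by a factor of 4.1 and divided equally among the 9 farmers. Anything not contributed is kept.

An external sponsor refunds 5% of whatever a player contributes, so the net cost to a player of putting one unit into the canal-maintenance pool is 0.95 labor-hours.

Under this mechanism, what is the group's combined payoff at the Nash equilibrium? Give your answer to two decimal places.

360.00 labor-hours

Even with the mechanism, each unit contributed returns only (4.1/9) / 0.95 = 0.4795 per unit of net cost, so contributing nothing is still dominant.
At the Nash equilibrium no one contributes; group total payoff = 9 × 40 = 360.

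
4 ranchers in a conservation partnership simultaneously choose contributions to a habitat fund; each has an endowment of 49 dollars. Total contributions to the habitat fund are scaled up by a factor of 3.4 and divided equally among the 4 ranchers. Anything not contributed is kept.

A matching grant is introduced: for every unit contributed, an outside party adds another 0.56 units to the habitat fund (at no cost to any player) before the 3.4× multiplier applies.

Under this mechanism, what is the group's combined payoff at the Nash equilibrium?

1039.58 dollars

Under the mechanism each unit contributed yields 3.4 × 1.56 / 4 = 1.3260 back to its contributor per unit of net cost, which exceeds 1, making full contribution the dominant choice for everyone.
So the Nash equilibrium is full contribution by all 4; the group earns 3.4 × 1.56 × 196 = 1039.58.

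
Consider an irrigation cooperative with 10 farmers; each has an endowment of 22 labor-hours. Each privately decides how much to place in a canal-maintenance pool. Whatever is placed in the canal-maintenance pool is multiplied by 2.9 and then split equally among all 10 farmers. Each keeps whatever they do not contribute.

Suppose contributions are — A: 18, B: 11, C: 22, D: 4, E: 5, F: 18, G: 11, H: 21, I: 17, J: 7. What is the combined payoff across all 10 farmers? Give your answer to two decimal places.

474.60 labor-hours

Total contributed: 18 + 11 + 22 + 4 + 5 + 18 + 11 + 21 + 17 + 7 = 134; total kept: 10 × 22 − 134 = 86.
The canal-maintenance pool pays out 2.9 × 134 = 388.60 in aggregate.
Group total = 86 + 388.60 = 474.60.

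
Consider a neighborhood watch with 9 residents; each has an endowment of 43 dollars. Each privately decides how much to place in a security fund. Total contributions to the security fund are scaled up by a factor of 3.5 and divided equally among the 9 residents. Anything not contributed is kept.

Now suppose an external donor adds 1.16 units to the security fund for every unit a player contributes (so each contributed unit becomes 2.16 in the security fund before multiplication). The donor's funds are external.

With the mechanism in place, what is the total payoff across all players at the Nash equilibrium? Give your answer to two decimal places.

387.00 dollars

With the mechanism, a contributed unit returns 3.5 × 2.16 / 9 = 0.8400 per unit of net cost — still below 1 — so contributing 0 remains dominant for every player.
At the Nash equilibrium no one contributes; group total payoff = 9 × 43 = 387.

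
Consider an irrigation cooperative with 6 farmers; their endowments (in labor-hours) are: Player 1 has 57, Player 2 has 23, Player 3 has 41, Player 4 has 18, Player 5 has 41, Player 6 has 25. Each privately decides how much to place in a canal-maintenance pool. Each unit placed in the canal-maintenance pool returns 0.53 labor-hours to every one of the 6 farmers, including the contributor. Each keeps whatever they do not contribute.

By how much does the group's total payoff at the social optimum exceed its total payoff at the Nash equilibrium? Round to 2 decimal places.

The private return per contributed unit is 0.53 < 1 for everyone, so the Nash equilibrium is zero contribution and the group total is Σ E_j = 57 + 23 + 41 + 18 + 41 + 25 = 205.
Each contributed unit returns 3.180 to the group, so the social optimum is full contribution by everyone: group total = 3.180 × 205 = 651.90.
Efficiency loss = (3.180 − 1) × 205 = 446.90.

446.90 labor-hours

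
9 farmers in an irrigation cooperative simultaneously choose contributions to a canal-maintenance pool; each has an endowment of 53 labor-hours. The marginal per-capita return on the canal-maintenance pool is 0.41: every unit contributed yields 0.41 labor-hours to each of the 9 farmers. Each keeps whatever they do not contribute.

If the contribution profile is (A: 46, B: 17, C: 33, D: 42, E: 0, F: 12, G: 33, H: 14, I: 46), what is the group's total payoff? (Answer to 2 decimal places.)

1130.67 labor-hours

Total contributed: 46 + 17 + 33 + 42 + 0 + 12 + 33 + 14 + 46 = 243; total kept: 9 × 53 − 243 = 234.
The canal-maintenance pool pays out 0.41 × 9 × 243 = 896.67 in aggregate.
Group total = 234 + 896.67 = 1130.67.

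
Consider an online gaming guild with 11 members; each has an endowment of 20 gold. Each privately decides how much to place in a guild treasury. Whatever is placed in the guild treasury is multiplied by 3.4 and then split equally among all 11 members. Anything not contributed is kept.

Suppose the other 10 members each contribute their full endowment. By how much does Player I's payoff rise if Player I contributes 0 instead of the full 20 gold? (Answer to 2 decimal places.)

13.82 gold

Switching from a contribution of 20 to 0 lets Player I keep an extra 20 gold, but lowers the guild treasury by 20, which costs Player I their own share of that drop: 3.4/11 × 20 = 6.18.
Net gain = 20 − 6.18 = 13.82. The private return per contributed unit (0.3091) is below 1, so free-riding is indeed the best response regardless of what the others do.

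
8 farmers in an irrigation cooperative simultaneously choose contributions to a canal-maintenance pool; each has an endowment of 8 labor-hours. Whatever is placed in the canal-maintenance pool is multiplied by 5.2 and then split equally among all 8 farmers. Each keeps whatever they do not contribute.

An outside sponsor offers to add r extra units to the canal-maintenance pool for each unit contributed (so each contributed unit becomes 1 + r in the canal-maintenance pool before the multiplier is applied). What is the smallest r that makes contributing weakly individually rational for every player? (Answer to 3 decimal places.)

With matching at rate r, one contributed unit becomes (1 + r) in the canal-maintenance pool and returns 5.2 × (1 + r) / 8 to the contributor.
Setting this equal to 1: 1 + r = 8/5.2 = 1.5385.
So the minimum matching rate is r = 1.5385 − 1 = 0.538.

0.538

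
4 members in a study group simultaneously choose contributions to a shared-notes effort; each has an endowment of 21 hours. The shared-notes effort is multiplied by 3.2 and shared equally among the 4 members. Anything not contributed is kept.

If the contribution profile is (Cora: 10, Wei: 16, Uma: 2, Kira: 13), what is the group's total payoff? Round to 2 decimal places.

Total contributed: 10 + 16 + 2 + 13 = 41; total kept: 4 × 21 − 41 = 43.
The shared-notes effort pays out 3.2 × 41 = 131.20 in aggregate.
Group total = 43 + 131.20 = 174.20.

174.20 hours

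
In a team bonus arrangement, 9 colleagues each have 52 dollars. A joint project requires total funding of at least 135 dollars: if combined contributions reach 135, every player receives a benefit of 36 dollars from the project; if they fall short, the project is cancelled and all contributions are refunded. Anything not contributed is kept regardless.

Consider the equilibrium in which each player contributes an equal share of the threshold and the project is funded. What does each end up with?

Equal share of the threshold: 135/9 = 15.
At this profile no one gains by cutting their contribution: any cut drops the total below 135, the project is cancelled, contributions are refunded, and the deviator ends with 52, which is less than 52 − 15 + 36 = 73. Contributing more than 15 just wastes the excess. So contributing exactly 15 is a best response.
Each player's payoff: 52 − 15 + 36 = 73.

73 dollars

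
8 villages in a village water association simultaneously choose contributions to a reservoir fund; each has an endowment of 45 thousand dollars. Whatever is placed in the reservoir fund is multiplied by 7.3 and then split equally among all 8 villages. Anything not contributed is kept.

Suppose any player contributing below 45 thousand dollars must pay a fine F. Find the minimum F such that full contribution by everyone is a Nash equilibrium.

Given the others contribute fully, the best deviation is to contribute 0 (any partial contribution still incurs the fine and gives up units whose private return 0.9125 is below 1).
Deviating from 45 to 0 saves 45 thousand dollars but forfeits the deviator's share of the drop in the reservoir fund: 7.3/8 × 45 = 41.06.
So the deviation gain is 45 − 41.06 = 3.94, and the fine must be at least 3.94 thousand dollars to wipe it out.

3.94 thousand dollars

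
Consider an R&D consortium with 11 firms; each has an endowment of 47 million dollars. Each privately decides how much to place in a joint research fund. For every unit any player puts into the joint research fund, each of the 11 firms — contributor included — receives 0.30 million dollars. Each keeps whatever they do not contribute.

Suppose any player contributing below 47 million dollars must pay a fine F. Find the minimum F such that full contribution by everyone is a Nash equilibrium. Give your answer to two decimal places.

Given the others contribute fully, the best deviation is to contribute 0 (any partial contribution still incurs the fine and gives up units whose private return 0.30 is below 1).
Deviating from 47 to 0 saves 47 million dollars but forfeits the deviator's share of the drop in the joint research fund: 0.30 × 47 = 14.10.
So the deviation gain is 47 − 14.10 = 32.90, and the fine must be at least 32.90 million dollars to wipe it out.

32.90 million dollars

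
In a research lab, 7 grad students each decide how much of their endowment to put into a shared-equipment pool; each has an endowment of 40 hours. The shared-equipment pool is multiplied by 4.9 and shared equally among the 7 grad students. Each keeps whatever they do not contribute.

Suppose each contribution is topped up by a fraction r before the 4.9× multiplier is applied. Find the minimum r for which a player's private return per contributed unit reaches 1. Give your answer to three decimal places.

With matching at rate r, one contributed unit becomes (1 + r) in the shared-equipment pool and returns 4.9 × (1 + r) / 7 to the contributor.
Setting this equal to 1: 1 + r = 7/4.9 = 1.4286.
So the minimum matching rate is r = 1.4286 − 1 = 0.429.

0.429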